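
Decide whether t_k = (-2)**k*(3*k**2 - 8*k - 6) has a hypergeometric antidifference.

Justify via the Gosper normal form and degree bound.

Yes. s_k = (-2)**k*k*(4 - k).

The ratio is 2*(-3*k**2 + 2*k + 11)/(3*k**2 - 8*k - 6).
Take A(k)=-2, B(k)=1, C(k)=k**2 - 8*k/3 - 2.
Key eq: (-2)·f(k+1) = (1)·f(k) + (k**2 - 8*k/3 - 2).
Degrees (0,0,2) ⇒ d ≤ 2.
Match coefficients ⇒ f(k) = -k*(k - 4)/3.
So s_k = (B(k−1)f/C)·t_k = (-k*(k - 4)/(3*k**2 - 8*k - 6))·t_k = (-2)**k*k*(4 - k).
Check: Δs_k = (-2)**k*(3*k**2 - 8*k - 6). ✓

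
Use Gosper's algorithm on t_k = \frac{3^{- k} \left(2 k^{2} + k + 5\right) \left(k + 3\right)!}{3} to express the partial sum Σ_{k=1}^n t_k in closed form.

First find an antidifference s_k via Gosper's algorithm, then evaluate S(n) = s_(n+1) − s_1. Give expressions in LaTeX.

S(n) = 8 + \frac{2 \cdot 3^{- n} n \left(n + 4\right)!}{3} - \frac{3^{- n} \left(n + 4\right)!}{3}

r(k) = (k + 4)*(k + 2*(k + 1)**2 + 6)/(3*(2*k**2 + k + 5)) after simplifying.
A = k/3 + 4/3, B = 1, C = k**2 + k/2 + 5/2.
Solve (k/3 + 4/3)·f(k+1) − (1)·f(k) = k**2 + k/2 + 5/2.
Bound: deg f ≤ 1.
Solve for f: f(k) = 3*(2*k - 3)/2 (degree 1 ≤ 1).
Certificate R = B(k−1)f/C = 3*(2*k - 3)/(2*k**2 + k + 5) gives s_k = (2*k - 3)*factorial(k + 3)/3**k.
s_(k+1) − s_k = (2*k**2 + k + 5)*factorial(k + 3)/(3*3**k) = t_k.
Evaluate: s_(n+1) = 3**(-n - 1)*(2*n - 1)*factorial(n + 4); subtract s_(1) = -8 ⇒ S(n) = 8 + 2*n*factorial(n + 4)/(3*3**n) - factorial(n + 4)/(3*3**n).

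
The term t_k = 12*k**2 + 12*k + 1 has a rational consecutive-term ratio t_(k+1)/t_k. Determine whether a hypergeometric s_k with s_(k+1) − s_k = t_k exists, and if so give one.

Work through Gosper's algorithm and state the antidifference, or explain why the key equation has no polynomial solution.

r(k) = (12*k**2 + 36*k + 25)/(12*k**2 + 12*k + 1) after simplifying.
A = 1, B = 1, C = k**2 + k + 1/12.
Set up (1)·f(k+1) − (1)·f(k) − (k**2 + k + 1/12) = 0.
Bound: deg f ≤ 3.
Match coefficients ⇒ f(k) = k*(4*k**2 - 3)/12.
Get s_k = R·t_k = k*(4*k**2 - 3) with R(k) = B(k−1)f(k)/C(k) = k*(4*k**2 - 3)/(12*k**2 + 12*k + 1).
s_(k+1) − s_k = 12*k**2 + 12*k + 1 = t_k.

s_k = k*(4*k**2 - 3)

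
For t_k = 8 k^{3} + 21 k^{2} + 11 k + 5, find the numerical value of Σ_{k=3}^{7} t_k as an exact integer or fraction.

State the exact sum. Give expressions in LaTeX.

Compute t_(k+1)/t_k: get (8*k**3 + 45*k**2 + 77*k + 45)/(8*k**3 + 21*k**2 + 11*k + 5).
A = 1, B = 1, C = k**3 + 21*k**2/8 + 11*k/8 + 5/8.
Solve (1)·f(k+1) − (1)·f(k) = k**3 + 21*k**2/8 + 11*k/8 + 5/8.
Bound: deg f ≤ 4.
Match coefficients ⇒ f(k) = k*(2*k**3 + 3*k**2 - 3*k + 3)/8.
Then R = B(k−1)f/C = k*(2*k**3 + 3*k**2 - 3*k + 3)/(8*k**3 + 21*k**2 + 11*k + 5), so s_k = R(k)·t_k = k*(2*k**3 + 3*k**2 - 3*k + 3).
Check: Δs_k = 8*k**3 + 21*k**2 + 11*k + 5. ✓
Sum = s_(8) − s_(3); s_(8) = 9560, s_(3) = 225 ⇒ 9335.

Σ = 9335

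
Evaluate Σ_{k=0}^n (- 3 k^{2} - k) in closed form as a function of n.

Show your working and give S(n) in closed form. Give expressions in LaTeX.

S(n) = n \left(- n^{2} - 2 n - 1\right)

r(k) = (k + 3*(k + 1)**2 + 1)/(k*(3*k + 1)) after simplifying.
Take A(k)=1, B(k)=1, C(k)=k**2 + k/3.
Solve (1)·f(k+1) − (1)·f(k) = k**2 + k/3.
deg f ≤ 3 (via 0,0,2).
Solving with deg f ≤ 3: f(k) = k**2*(k - 1)/3.
Get s_k = R·t_k = k**2*(1 - k) with R(k) = B(k−1)f(k)/C(k) = k*(k - 1)/(3*k + 1).
Δs = k*(-3*k - 1), as required.
Telescope: S(n) = s_(n+1) − s_(0) = n*(-n**2 - 2*n - 1) − (0) = n*(-n**2 - 2*n - 1).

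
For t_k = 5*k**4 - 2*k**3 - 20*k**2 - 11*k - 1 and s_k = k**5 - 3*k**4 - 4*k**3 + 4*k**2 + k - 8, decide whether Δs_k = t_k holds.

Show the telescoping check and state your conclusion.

s_(k+1) = k**5 + 2*k**4 - 6*k**3 - 16*k**2 - 10*k - 9
s_(k+1) − s_k = 5*k**4 - 2*k**3 - 20*k**2 - 11*k - 1
(s_(k+1) − s_k) − t_k = 0

Valid — Δs_k = t_k.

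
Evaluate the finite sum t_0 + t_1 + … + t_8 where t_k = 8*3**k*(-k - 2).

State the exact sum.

Σ = -747952

Ratio r(k) = 3*(k + 3)/(k + 2).
Take A(k)=3, B(k)=1, C(k)=k + 2.
Solve (3)·f(k+1) − (1)·f(k) = k + 2.
deg f ≤ 1 (via 0,0,1).
Coefficient equations give f(k) = (2*k + 1)/4.
Then R = B(k−1)f/C = (2*k + 1)/(4*(k + 2)), so s_k = R(k)·t_k = 3**k*(-4*k - 2).
s_(k+1) − s_k = 8*3**k*(-k - 2) = t_k.
Σ_(k=0)^(8) t_k = s_(9) − s_(0) = -747954 − (-2) = -747952.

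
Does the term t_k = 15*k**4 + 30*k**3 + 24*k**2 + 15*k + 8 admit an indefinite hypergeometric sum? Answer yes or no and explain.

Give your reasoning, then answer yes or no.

Ratio r(k) = (15*k**4 + 90*k**3 + 204*k**2 + 213*k + 92)/(15*k**4 + 30*k**3 + 24*k**2 + 15*k + 8).
A = 1, B = 1, C = k**4 + 2*k**3 + 8*k**2/5 + k + 8/15.
Set up (1)·f(k+1) − (1)·f(k) − (k**4 + 2*k**3 + 8*k**2/5 + k + 8/15) = 0.
Degrees (0,0,4) ⇒ d ≤ 5.
Solve for f: f(k) = k*(3*k**4 - 2*k**2 + 3*k + 4)/15 (degree 5 ≤ 5).
Then R = B(k−1)f/C = k*(3*k**4 - 2*k**2 + 3*k + 4)/(15*k**4 + 30*k**3 + 24*k**2 + 15*k + 8), so s_k = R(k)·t_k = k*(3*k**4 - 2*k**2 + 3*k + 4).
Δs = 15*k**4 + 30*k**3 + 24*k**2 + 15*k + 8, as required.

Yes. s_k = k*(3*k**4 - 2*k**2 + 3*k + 4).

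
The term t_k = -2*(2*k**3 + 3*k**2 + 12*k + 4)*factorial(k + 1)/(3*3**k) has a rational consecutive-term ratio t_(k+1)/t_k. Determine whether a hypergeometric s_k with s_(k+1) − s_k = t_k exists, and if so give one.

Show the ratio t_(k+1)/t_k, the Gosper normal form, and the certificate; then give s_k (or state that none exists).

s_k = -2*(2*k**2 + k + 2)*factorial(k + 1)/3**k

Step 1: r(k) = (2*k**4 + 13*k**3 + 42*k**2 + 69*k + 42)/(3*(2*k**3 + 3*k**2 + 12*k + 4)).
Gosper form: A/B · C(k+1)/C(k) with A=k/3 + 2/3, B=1, C=k**3 + 3*k**2/2 + 6*k + 2.
Key eq: (k/3 + 2/3)·f(k+1) = (1)·f(k) + (k**3 + 3*k**2/2 + 6*k + 2).
Degrees (1,0,3) ⇒ d ≤ 2.
Solving with deg f ≤ 2: f(k) = 3*(2*k**2 + k + 2)/2.
Then R = B(k−1)f/C = 3*(2*k**2 + k + 2)/(2*k**3 + 3*k**2 + 12*k + 4), so s_k = R(k)·t_k = -2*(2*k**2 + k + 2)*factorial(k + 1)/3**k.
Verify: -2*(2*k**3 + 3*k**2 + 12*k + 4)*factorial(k + 1)/(3*3**k) matches t_k.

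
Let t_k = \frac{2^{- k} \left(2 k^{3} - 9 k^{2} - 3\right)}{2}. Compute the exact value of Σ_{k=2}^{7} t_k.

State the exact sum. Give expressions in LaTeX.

Ratio r(k) = (-2*(k + 1)**3 + 9*(k + 1)**2 + 3)/(2*(-2*k**3 + 9*k**2 + 3)).
So A=1/2 and B=1, with C=k**3 - 9*k**2/2 - 3/2.
f must satisfy (1/2)·f(k+1) − (1)·f(k) = k**3 - 9*k**2/2 - 3/2.
d = 3 from the (0,0,3) case.
Match coefficients ⇒ f(k) = -(k - 2)*(2*k**2 + k + 2).
Get s_k = R·t_k = (-2*k**3 + 3*k**2 + 4)/2**k with R(k) = B(k−1)f(k)/C(k) = -2*(k - 2)*(2*k**2 + k + 2)/(2*k**3 - 9*k**2 - 3).
Δs = (2*k**3 - 9*k**2 - 3)/(2*2**k), as required.
Sum = s_(8) − s_(2); s_(8) = -207/64, s_(2) = 0 ⇒ -207/64.

Σ = -207/64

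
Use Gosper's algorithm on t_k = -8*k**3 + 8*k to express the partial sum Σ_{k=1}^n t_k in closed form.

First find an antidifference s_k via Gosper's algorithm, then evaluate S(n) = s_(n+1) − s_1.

S(n) = 2*n*(-n**3 - 2*n**2 + n + 2)

r(k) = (k + 2)/(k - 1) after simplifying.
A = 1, B = 1, C = k**3 - k.
Key eq: (1)·f(k+1) = (1)·f(k) + (k**3 - k).
deg f ≤ 4 (via 0,0,3).
Match coefficients ⇒ f(k) = k*(k - 2)*(k - 1)*(k + 1)/4.
Then R = B(k−1)f/C = (k - 2)/4, so s_k = R(k)·t_k = 2*k*(-k**3 + 2*k**2 + k - 2).
s_(k+1) − s_k = 8*k*(1 - k**2) = t_k.
Evaluate: s_(n+1) = 2*n*(-n**3 - 2*n**2 + n + 2); subtract s_(1) = 0 ⇒ S(n) = 2*n*(-n**3 - 2*n**2 + n + 2).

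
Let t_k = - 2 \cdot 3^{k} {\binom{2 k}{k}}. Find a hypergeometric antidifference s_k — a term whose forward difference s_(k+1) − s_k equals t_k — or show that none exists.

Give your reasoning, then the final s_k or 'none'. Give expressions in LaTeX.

none (Gosper's algorithm certifies no s_k)

r(k) = 6*(2*k + 1)/(k + 1) after simplifying.
Gosper form: A/B · C(k+1)/C(k) with A=12*k + 6, B=k + 1, C=1.
f must satisfy (12*k + 6)·f(k+1) − (k)·f(k) = 1.
Degrees (1,1,0) ⇒ d ≤ -1.
Bound -1 < 0, so the key equation has no polynomial solution.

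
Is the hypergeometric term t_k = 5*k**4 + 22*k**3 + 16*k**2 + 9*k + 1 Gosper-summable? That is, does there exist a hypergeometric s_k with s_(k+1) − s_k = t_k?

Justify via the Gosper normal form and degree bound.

Yes. s_k = k*(k**4 + 3*k**3 - 4*k**2 + 2*k - 1).

t_(k+1)/t_k = (5*k**4 + 42*k**3 + 112*k**2 + 127*k + 53)/(5*k**4 + 22*k**3 + 16*k**2 + 9*k + 1).
Gosper form: A/B · C(k+1)/C(k) with A=1, B=1, C=k**4 + 22*k**3/5 + 16*k**2/5 + 9*k/5 + 1/5.
Need (1)·f(k+1) − (1)·f(k) = k**4 + 22*k**3/5 + 16*k**2/5 + 9*k/5 + 1/5.
deg f ≤ 5 (via 0,0,4).
Match coefficients ⇒ f(k) = k*(k**4 + 3*k**3 - 4*k**2 + 2*k - 1)/5.
Then R = B(k−1)f/C = k*(k**4 + 3*k**3 - 4*k**2 + 2*k - 1)/(5*k**4 + 22*k**3 + 16*k**2 + 9*k + 1), so s_k = R(k)·t_k = k*(k**4 + 3*k**3 - 4*k**2 + 2*k - 1).
Verify: 5*k**4 + 22*k**3 + 16*k**2 + 9*k + 1 matches t_k.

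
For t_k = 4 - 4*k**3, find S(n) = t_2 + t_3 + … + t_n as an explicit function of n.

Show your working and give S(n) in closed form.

S(n) = n*(-n**3 - 2*n**2 - n + 4)

Compute t_(k+1)/t_k: get ((k + 1)**3 - 1)/(k**3 - 1).
A = 1, B = 1, C = k**3 - 1.
Set up (1)·f(k+1) − (1)·f(k) − (k**3 - 1) = 0.
d = 4 from the (0,0,3) case.
Match coefficients ⇒ f(k) = k*(k**3 - 2*k**2 + k - 4)/4.
Then R = B(k−1)f/C = k*(k**3 - 2*k**2 + k - 4)/(4*(k - 1)*(k**2 + k + 1)), so s_k = R(k)·t_k = k*(-k**3 + 2*k**2 - k + 4).
s_(k+1) − s_k = 4 - 4*k**3 = t_k.
Evaluate: s_(n+1) = -n**4 - 2*n**3 - n**2 + 4*n + 4; subtract s_(2) = 4 ⇒ S(n) = n*(-n**3 - 2*n**2 - n + 4).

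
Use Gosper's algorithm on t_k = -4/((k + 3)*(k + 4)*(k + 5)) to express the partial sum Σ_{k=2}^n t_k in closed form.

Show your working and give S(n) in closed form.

The ratio is (k + 3)/(k + 6).
So A=k + 3 and B=k + 6, with C=1.
Set up (k + 3)·f(k+1) − (k + 5)·f(k) − (1) = 0.
Bound: deg f ≤ 2.
Solve for f: f(k) = k*(k + 7)/24 (degree 2 ≤ 2).
Get s_k = R·t_k = k*(-k - 7)/(6*(k + 3)*(k + 4)) with R(k) = B(k−1)f(k)/C(k) = k*(k + 5)*(k + 7)/24.
Δs = -4/(k**3 + 12*k**2 + 47*k + 60), as required.
s_(n+1) = (-n**2 - 9*n - 8)/(6*(n**2 + 9*n + 20)) and s_(2) = -1/10, so S(n) = (-n**2 - 9*n + 10)/(15*(n**2 + 9*n + 20)).

S(n) = (-n**2 - 9*n + 10)/(15*(n**2 + 9*n + 20))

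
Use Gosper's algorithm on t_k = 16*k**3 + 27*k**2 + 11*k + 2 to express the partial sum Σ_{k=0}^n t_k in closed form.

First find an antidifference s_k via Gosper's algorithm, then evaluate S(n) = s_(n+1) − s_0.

S(n) = 4*n**4 + 17*n**3 + 23*n**2 + 12*n + 2

Ratio r(k) = (16*k**3 + 75*k**2 + 113*k + 56)/(16*k**3 + 27*k**2 + 11*k + 2).
Factor: A=1; B=1; C=k**3 + 27*k**2/16 + 11*k/16 + 1/8.
Set up (1)·f(k+1) − (1)·f(k) − (k**3 + 27*k**2/16 + 11*k/16 + 1/8) = 0.
Bound: deg f ≤ 4.
Coefficient equations give f(k) = k*(4*k**3 + k**2 - 4*k + 1)/16.
Certificate R = B(k−1)f/C = k*(4*k**3 + k**2 - 4*k + 1)/(16*k**3 + 27*k**2 + 11*k + 2) gives s_k = k*(4*k**3 + k**2 - 4*k + 1).
s_(k+1) − s_k = 16*k**3 + 27*k**2 + 11*k + 2 = t_k.
Telescope: S(n) = s_(n+1) − s_(0) = 4*n**4 + 17*n**3 + 23*n**2 + 12*n + 2 − (0) = 4*n**4 + 17*n**3 + 23*n**2 + 12*n + 2.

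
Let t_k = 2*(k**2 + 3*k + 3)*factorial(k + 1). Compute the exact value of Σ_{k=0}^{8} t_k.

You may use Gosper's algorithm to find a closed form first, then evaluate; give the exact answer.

t_(k+1)/t_k = (k + 2)*(3*k + (k + 1)**2 + 6)/(k**2 + 3*k + 3).
Normal form (A,B,C) = (k + 2, 1, k**2 + 3*k + 3).
f must satisfy (k + 2)·f(k+1) − (1)·f(k) = k**2 + 3*k + 3.
Bound: deg f ≤ 1.
Solving with deg f ≤ 1: f(k) = k + 1.
Get s_k = R·t_k = 2*(k + 1)*factorial(k + 1) with R(k) = B(k−1)f(k)/C(k) = (k + 1)/(k**2 + 3*k + 3).
Check: Δs_k = 2*(k**2 + 3*k + 3)*factorial(k + 1). ✓
Sum = s_(9) − s_(0); s_(9) = 72576000, s_(0) = 2 ⇒ 72575998.

Σ = 72575998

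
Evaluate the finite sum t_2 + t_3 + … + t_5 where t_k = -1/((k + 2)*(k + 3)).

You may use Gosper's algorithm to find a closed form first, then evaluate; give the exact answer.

Σ = -1/8

r(k) = (k + 2)/(k + 4) after simplifying.
A = k + 2, B = k + 4, C = 1.
Need (k + 2)·f(k+1) − (k + 3)·f(k) = 1.
Degrees (1,1,0) ⇒ d ≤ 1.
Coefficient equations give f(k) = k/2.
R(k) = B(k−1)·f(k)/C(k) = k*(k + 3)/2; s_k = R·t_k = -k/(2*k + 4).
Check: Δs_k = -1/(k**2 + 5*k + 6). ✓
Σ_(k=2)^(5) t_k = s_(6) − s_(2) = -3/8 − (-1/4) = -1/8.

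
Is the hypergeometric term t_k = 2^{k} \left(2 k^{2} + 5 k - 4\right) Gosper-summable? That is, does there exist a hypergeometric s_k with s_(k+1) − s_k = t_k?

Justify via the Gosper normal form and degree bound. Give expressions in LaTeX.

Step 1: r(k) = 2*(2*k**2 + 9*k + 3)/(2*k**2 + 5*k - 4).
A = 2, B = 1, C = k**2 + 5*k/2 - 2.
f must satisfy (2)·f(k+1) − (1)·f(k) = k**2 + 5*k/2 - 2.
Bound: deg f ≤ 2.
Match coefficients ⇒ f(k) = (k - 2)*(2*k + 1)/2.
Then R = B(k−1)f/C = (k - 2)*(2*k + 1)/(2*k**2 + 5*k - 4), so s_k = R(k)·t_k = 2**k*(2*k**2 - 3*k - 2).
Check: Δs_k = 2**k*(2*k**2 + 5*k - 4). ✓

Yes. s_k = 2^{k} \left(2 k^{2} - 3 k - 2\right).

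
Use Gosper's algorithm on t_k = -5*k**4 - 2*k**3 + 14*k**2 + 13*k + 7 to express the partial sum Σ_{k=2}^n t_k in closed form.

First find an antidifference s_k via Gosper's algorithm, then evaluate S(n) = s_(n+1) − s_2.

r(k) = (5*k**4 + 22*k**3 + 22*k**2 - 15*k - 27)/(5*k**4 + 2*k**3 - 14*k**2 - 13*k - 7) after simplifying.
So A=1 and B=1, with C=k**4 + 2*k**3/5 - 14*k**2/5 - 13*k/5 - 7/5.
Key eq: (1)·f(k+1) = (1)·f(k) + (k**4 + 2*k**3/5 - 14*k**2/5 - 13*k/5 - 7/5).
Bound: deg f ≤ 5.
Coefficient equations give f(k) = k*(k**4 - 2*k**3 - 4*k**2 + k - 3)/5.
Then R = B(k−1)f/C = k*(k**4 - 2*k**3 - 4*k**2 + k - 3)/(5*k**4 + 2*k**3 - 14*k**2 - 13*k - 7), so s_k = R(k)·t_k = k*(-k**4 + 2*k**3 + 4*k**2 - k + 3).
s_(k+1) − s_k = -5*k**4 - 2*k**3 + 14*k**2 + 13*k + 7 = t_k.
Evaluate: s_(n+1) = -n**5 - 3*n**4 + 2*n**3 + 13*n**2 + 16*n + 7; subtract s_(2) = 34 ⇒ S(n) = -n**5 - 3*n**4 + 2*n**3 + 13*n**2 + 16*n - 27.

S(n) = -n**5 - 3*n**4 + 2*n**3 + 13*n**2 + 16*n - 27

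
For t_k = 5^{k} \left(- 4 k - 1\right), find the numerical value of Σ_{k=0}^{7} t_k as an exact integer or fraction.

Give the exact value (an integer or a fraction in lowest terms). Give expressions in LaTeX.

Compute t_(k+1)/t_k: get 5*(4*k + 5)/(4*k + 1).
So A=5 and B=1, with C=k + 1/4.
Set up (5)·f(k+1) − (1)·f(k) − (k + 1/4) = 0.
Degrees (0,0,1) ⇒ d ≤ 1.
A polynomial solution: f(k) = (k - 1)/4.
R(k) = B(k−1)·f(k)/C(k) = (k - 1)/(4*k + 1); s_k = R·t_k = 5**k*(1 - k).
s_(k+1) − s_k = 5**k*(-4*k - 1) = t_k.
Sum = s_(8) − s_(0); s_(8) = -2734375, s_(0) = 1 ⇒ -2734376.

Σ = -2734376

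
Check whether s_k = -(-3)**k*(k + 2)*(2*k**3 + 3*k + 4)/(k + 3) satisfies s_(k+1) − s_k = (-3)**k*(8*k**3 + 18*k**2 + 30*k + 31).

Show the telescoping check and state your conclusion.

s_(k+1) = 3*(-3)**k*(k + 3)*(3*k + 2*(k + 1)**3 + 7)/(k + 4)
s_(k+1) − s_k = (-3)**k*(8*k**5 + 66*k**4 + 208*k**3 + 373*k**2 + 453*k + 275)/(k**2 + 7*k + 12)
(s_(k+1) − s_k) − t_k = (-3)**k*(-8*k**4 - 44*k**3 - 84*k**2 - 124*k - 97)/(k**2 + 7*k + 12)

Invalid: residual (-3)**k*(-8*k**4 - 44*k**3 - 84*k**2 - 124*k - 97)/(k**2 + 7*k + 12) ≠ 0.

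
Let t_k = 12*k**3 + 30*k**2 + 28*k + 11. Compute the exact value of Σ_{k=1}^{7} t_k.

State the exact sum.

Σ = 14469

t_(k+1)/t_k = (12*k**3 + 66*k**2 + 124*k + 81)/(12*k**3 + 30*k**2 + 28*k + 11).
A = 1, B = 1, C = k**3 + 5*k**2/2 + 7*k/3 + 11/12.
Solve (1)·f(k+1) − (1)·f(k) = k**3 + 5*k**2/2 + 7*k/3 + 11/12.
Bound: deg f ≤ 4.
Coefficient equations give f(k) = k*(3*k**3 + 4*k**2 + 2*k + 2)/12.
Then R = B(k−1)f/C = k*(3*k**3 + 4*k**2 + 2*k + 2)/(12*k**3 + 30*k**2 + 28*k + 11), so s_k = R(k)·t_k = k*(3*k**3 + 4*k**2 + 2*k + 2).
Check: Δs_k = 12*k**3 + 30*k**2 + 28*k + 11. ✓
Σ_(k=1)^(7) t_k = s_(8) − s_(1) = 14480 − (11) = 14469.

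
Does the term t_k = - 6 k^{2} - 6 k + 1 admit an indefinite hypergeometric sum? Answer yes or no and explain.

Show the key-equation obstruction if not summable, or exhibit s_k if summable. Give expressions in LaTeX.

Yes. s_k = k \left(3 - 2 k^{2}\right).

Compute t_(k+1)/t_k: get (6*k**2 + 18*k + 11)/(6*k**2 + 6*k - 1).
Normal form (A,B,C) = (1, 1, k**2 + k - 1/6).
Need (1)·f(k+1) − (1)·f(k) = k**2 + k - 1/6.
Bound: deg f ≤ 3.
Solving with deg f ≤ 3: f(k) = k*(2*k**2 - 3)/6.
Get s_k = R·t_k = k*(3 - 2*k**2) with R(k) = B(k−1)f(k)/C(k) = k*(2*k**2 - 3)/(6*k**2 + 6*k - 1).
s_(k+1) − s_k = -6*k**2 - 6*k + 1 = t_k.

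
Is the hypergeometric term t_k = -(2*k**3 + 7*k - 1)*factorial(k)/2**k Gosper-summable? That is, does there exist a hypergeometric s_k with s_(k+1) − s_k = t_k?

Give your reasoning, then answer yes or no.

Compute t_(k+1)/t_k: get (k + 1)*(7*k + 2*(k + 1)**3 + 6)/(2*(2*k**3 + 7*k - 1)).
Take A(k)=k/2 + 1/2, B(k)=1, C(k)=k**3 + 7*k/2 - 1/2.
Key eq: (k/2 + 1/2)·f(k+1) = (1)·f(k) + (k**3 + 7*k/2 - 1/2).
deg f ≤ 2 (via 1,0,3).
Solving with deg f ≤ 2: f(k) = 2*k**2 - 2*k + 1.
Certificate R = B(k−1)f/C = 2*(2*k**2 - 2*k + 1)/(2*k**3 + 7*k - 1) gives s_k = -2**(1 - k)*(2*k**2 - 2*k + 1)*factorial(k).
Check: Δs_k = -(2*k**3 + 7*k - 1)*factorial(k)/2**k. ✓

Yes. s_k = -2**(1 - k)*(2*k**2 - 2*k + 1)*factorial(k).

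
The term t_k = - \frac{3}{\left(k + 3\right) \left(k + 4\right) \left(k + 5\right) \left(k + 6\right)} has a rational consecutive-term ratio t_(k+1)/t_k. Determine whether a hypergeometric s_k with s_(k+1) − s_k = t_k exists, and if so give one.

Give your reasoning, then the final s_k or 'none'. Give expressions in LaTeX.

s_k = \frac{k \left(- k^{2} - 12 k - 47\right)}{60 \left(k + 3\right) \left(k + 4\right) \left(k + 5\right)}

The ratio is (k + 3)/(k + 7).
Factor: A=k + 3; B=k + 7; C=1.
Need (k + 3)·f(k+1) − (k + 6)·f(k) = 1.
d = 3 from the (1,1,0) case.
Solving with deg f ≤ 3: f(k) = k*(k**2 + 12*k + 47)/180.
So s_k = (B(k−1)f/C)·t_k = (k*(k + 6)*(k**2 + 12*k + 47)/180)·t_k = k*(-k**2 - 12*k - 47)/(60*(k + 3)*(k + 4)*(k + 5)).
Verify: -3/(k**4 + 18*k**3 + 119*k**2 + 342*k + 360) matches t_k.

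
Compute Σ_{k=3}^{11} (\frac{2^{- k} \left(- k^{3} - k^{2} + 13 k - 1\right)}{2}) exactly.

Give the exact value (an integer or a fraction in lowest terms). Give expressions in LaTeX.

r(k) = (k**3/2 + 2*k**2 - 4*k - 5)/(k**3 + k**2 - 13*k + 1) after simplifying.
Normal form (A,B,C) = (1/2, 1, k**3 + k**2 - 13*k + 1).
Need (1/2)·f(k+1) − (1)·f(k) = k**3 + k**2 - 13*k + 1.
Degrees (0,0,3) ⇒ d ≤ 3.
Match coefficients ⇒ f(k) = -2*(k**3 + 4*k**2 - 2*k + 4).
So s_k = (B(k−1)f/C)·t_k = (-2*(k**3 + 4*k**2 - 2*k + 4)/(k**3 + k**2 - 13*k + 1))·t_k = (k**3 + 4*k**2 - 2*k + 4)/2**k.
Check: Δs_k = (-k**3 - k**2 + 13*k - 1)/(2*2**k). ✓
Evaluate s at k=12 and k=3: 571/1024 and 61/8; difference -7237/1024.

Σ = -7237/1024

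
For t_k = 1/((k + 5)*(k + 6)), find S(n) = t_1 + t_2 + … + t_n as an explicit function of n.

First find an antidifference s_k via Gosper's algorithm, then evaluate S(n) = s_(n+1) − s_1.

Ratio r(k) = (k + 5)/(k + 7).
Gosper form: A/B · C(k+1)/C(k) with A=k + 5, B=k + 7, C=1.
Key eq: (k + 5)·f(k+1) = (k + 6)·f(k) + (1).
From deg A=1, deg B=1, deg C=0: d=1.
Solving with deg f ≤ 1: f(k) = k/5.
Get s_k = R·t_k = k/(5*(k + 5)) with R(k) = B(k−1)f(k)/C(k) = k*(k + 6)/5.
Check: Δs_k = 1/(k**2 + 11*k + 30). ✓
s_(n+1) = (n + 1)/(5*(n + 6)) and s_(1) = 1/30, so S(n) = n/(6*(n + 6)).

S(n) = n/(6*(n + 6))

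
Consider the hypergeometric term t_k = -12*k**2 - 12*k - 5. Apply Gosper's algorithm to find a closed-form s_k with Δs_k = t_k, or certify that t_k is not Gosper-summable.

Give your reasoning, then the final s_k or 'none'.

Ratio r(k) = (12*k**2 + 36*k + 29)/(12*k**2 + 12*k + 5).
So A=1 and B=1, with C=k**2 + k + 5/12.
Key eq: (1)·f(k+1) = (1)·f(k) + (k**2 + k + 5/12).
deg f ≤ 3 (via 0,0,2).
Match coefficients ⇒ f(k) = k*(4*k**2 + 1)/12.
Then R = B(k−1)f/C = k*(4*k**2 + 1)/(12*k**2 + 12*k + 5), so s_k = R(k)·t_k = -4*k**3 - k.
Δs = -12*k**2 - 12*k - 5, as required.

s_k = -4*k**3 - k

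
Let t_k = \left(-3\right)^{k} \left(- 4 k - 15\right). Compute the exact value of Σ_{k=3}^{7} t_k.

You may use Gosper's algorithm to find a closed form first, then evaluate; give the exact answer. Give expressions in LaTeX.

Σ = 72333

Ratio r(k) = 3*(-4*k - 19)/(4*k + 15).
Factor: A=-3; B=1; C=k + 15/4.
Need (-3)·f(k+1) − (1)·f(k) = k + 15/4.
Degrees (0,0,1) ⇒ d ≤ 1.
Solve for f: f(k) = -(k + 3)/4 (degree 1 ≤ 1).
So s_k = (B(k−1)f/C)·t_k = (-(k + 3)/(4*k + 15))·t_k = (-3)**k*(k + 3).
Check: Δs_k = (-3)**k*(-4*k - 15). ✓
Evaluate s at k=8 and k=3: 72171 and -162; difference 72333.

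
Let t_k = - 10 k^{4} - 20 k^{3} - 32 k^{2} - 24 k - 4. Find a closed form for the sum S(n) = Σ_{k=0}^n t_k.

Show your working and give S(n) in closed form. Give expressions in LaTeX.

Ratio r(k) = (5*k**4 + 30*k**3 + 76*k**2 + 94*k + 45)/(5*k**4 + 10*k**3 + 16*k**2 + 12*k + 2).
Gosper form: A/B · C(k+1)/C(k) with A=1, B=1, C=k**4 + 2*k**3 + 16*k**2/5 + 12*k/5 + 2/5.
Set up (1)·f(k+1) − (1)·f(k) − (k**4 + 2*k**3 + 16*k**2/5 + 12*k/5 + 2/5) = 0.
d = 5 from the (0,0,4) case.
Match coefficients ⇒ f(k) = k*(2*k**4 + 4*k**2 + k - 3)/10.
So s_k = (B(k−1)f/C)·t_k = (k*(2*k**4 + 4*k**2 + k - 3)/(2*(5*k**4 + 10*k**3 + 16*k**2 + 12*k + 2)))·t_k = k*(-2*k**4 - 4*k**2 - k + 3).
Verify: -10*k**4 - 20*k**3 - 32*k**2 - 24*k - 4 matches t_k.
Σ_(k=0)^n t_k = s_(n+1) − s_(0) = (-2*n**5 - 10*n**4 - 24*n**3 - 33*n**2 - 21*n - 4) − (0), i.e. -2*n**5 - 10*n**4 - 24*n**3 - 33*n**2 - 21*n - 4.

S(n) = - 2 n^{5} - 10 n^{4} - 24 n^{3} - 33 n^{2} - 21 n - 4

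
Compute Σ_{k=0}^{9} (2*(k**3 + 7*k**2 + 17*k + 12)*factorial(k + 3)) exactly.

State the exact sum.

The ratio is (k**4 + 14*k**3 + 74*k**2 + 173*k + 148)/(k**3 + 7*k**2 + 17*k + 12).
Factor: A=k + 4; B=1; C=k**3 + 7*k**2 + 17*k + 12.
Set up (k + 4)·f(k+1) − (1)·f(k) − (k**3 + 7*k**2 + 17*k + 12) = 0.
d = 2 from the (1,0,3) case.
Match coefficients ⇒ f(k) = k*(k + 2).
Get s_k = R·t_k = 2*k*(k + 2)*factorial(k + 3) with R(k) = B(k−1)f(k)/C(k) = k*(k + 2)/(k**3 + 7*k**2 + 17*k + 12).
s_(k+1) − s_k = 2*(k**3 + 7*k**2 + 17*k + 12)*factorial(k + 3) = t_k.
Sum = s_(10) − s_(0); s_(10) = 1494484992000, s_(0) = 0 ⇒ 1494484992000.

Σ = 1494484992000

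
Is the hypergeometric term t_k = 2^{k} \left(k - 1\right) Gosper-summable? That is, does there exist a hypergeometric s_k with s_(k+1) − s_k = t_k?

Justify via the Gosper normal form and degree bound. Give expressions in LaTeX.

The ratio is 2*k/(k - 1).
Normal form (A,B,C) = (2, 1, k - 1).
f must satisfy (2)·f(k+1) − (1)·f(k) = k - 1.
From deg A=0, deg B=0, deg C=1: d=1.
Coefficient equations give f(k) = k - 3.
So s_k = (B(k−1)f/C)·t_k = ((k - 3)/(k - 1))·t_k = 2**k*(k - 3).
Check: Δs_k = 2**k*(k - 1). ✓

Yes. s_k = 2^{k} \left(k - 3\right).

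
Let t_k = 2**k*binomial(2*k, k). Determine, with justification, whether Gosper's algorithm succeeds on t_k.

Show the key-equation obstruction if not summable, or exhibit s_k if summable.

No. Not Gosper-summable.

Compute t_(k+1)/t_k: get 4*(2*k + 1)/(k + 1).
Factor: A=8*k + 4; B=k + 1; C=1.
Key eq: (8*k + 4)·f(k+1) = (k)·f(k) + (1).
Bound: deg f ≤ -1.
Negative degree bound (-1): no f exists, t_k not Gosper-summable.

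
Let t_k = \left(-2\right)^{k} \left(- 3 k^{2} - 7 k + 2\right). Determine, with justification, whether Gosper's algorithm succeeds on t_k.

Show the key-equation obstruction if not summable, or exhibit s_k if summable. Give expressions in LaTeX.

Ratio r(k) = 2*(-3*k**2 - 13*k - 8)/(3*k**2 + 7*k - 2).
Gosper form: A/B · C(k+1)/C(k) with A=-2, B=1, C=k**2 + 7*k/3 - 2/3.
f must satisfy (-2)·f(k+1) − (1)·f(k) = k**2 + 7*k/3 - 2/3.
Degrees (0,0,2) ⇒ d ≤ 2.
Solve for f: f(k) = -(k - 1)*(k + 2)/3 (degree 2 ≤ 2).
Certificate R = B(k−1)f/C = -(k - 1)*(k + 2)/(3*k**2 + 7*k - 2) gives s_k = (-2)**k*(k**2 + k - 2).
Verify: (-2)**k*(-3*k**2 - 7*k + 2) matches t_k.

Yes. s_k = \left(-2\right)^{k} \left(k^{2} + k - 2\right).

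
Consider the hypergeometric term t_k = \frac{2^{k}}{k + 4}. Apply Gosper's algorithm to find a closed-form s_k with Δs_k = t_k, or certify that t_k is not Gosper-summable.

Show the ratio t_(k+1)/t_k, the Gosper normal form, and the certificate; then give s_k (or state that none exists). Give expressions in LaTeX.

Ratio r(k) = 2*(k + 4)/(k + 5).
Take A(k)=2*k + 8, B(k)=k + 5, C(k)=1.
Need (2*k + 8)·f(k+1) − (k + 4)·f(k) = 1.
Degrees (1,1,0) ⇒ d ≤ -1.
deg f ≤ -1 is impossible — no certificate.

no hypergeometric antidifference exists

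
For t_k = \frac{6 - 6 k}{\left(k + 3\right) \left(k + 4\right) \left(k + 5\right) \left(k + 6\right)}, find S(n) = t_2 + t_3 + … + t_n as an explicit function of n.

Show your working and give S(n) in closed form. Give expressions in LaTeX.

Compute t_(k+1)/t_k: get k*(k + 3)/((k - 1)*(k + 7)).
Normal form (A,B,C) = (k + 3, k + 7, k - 1).
Need (k + 3)·f(k+1) − (k + 6)·f(k) = k - 1.
d = 3 from the (1,1,1) case.
A polynomial solution: f(k) = k*(k - 7)*(k + 19)/360.
Then R = B(k−1)f/C = k*(k - 7)*(k + 6)*(k + 19)/(360*(k - 1)), so s_k = R(k)·t_k = -k*(k**2 + 12*k - 133)/(60*(k + 3)*(k + 4)*(k + 5)).
Δs = 6*(1 - k)/(k**4 + 18*k**3 + 119*k**2 + 342*k + 360), as required.
Σ_(k=2)^n t_k = s_(n+1) − s_(2) = ((-n**3 - 15*n**2 + 106*n + 120)/(60*(n**3 + 15*n**2 + 74*n + 120))) − (1/60), i.e. n*(-n**2 - 15*n + 16)/(30*(n**3 + 15*n**2 + 74*n + 120)).

S(n) = \frac{n \left(- n^{2} - 15 n + 16\right)}{30 \left(n^{3} + 15 n^{2} + 74 n + 120\right)}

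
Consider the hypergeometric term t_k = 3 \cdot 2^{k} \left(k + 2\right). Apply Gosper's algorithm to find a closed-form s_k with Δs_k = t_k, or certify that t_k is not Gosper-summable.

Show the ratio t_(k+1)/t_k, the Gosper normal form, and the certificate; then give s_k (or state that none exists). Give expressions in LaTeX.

Step 1: r(k) = 2*(k + 3)/(k + 2).
Take A(k)=2, B(k)=1, C(k)=k + 2.
Key eq: (2)·f(k+1) = (1)·f(k) + (k + 2).
From deg A=0, deg B=0, deg C=1: d=1.
Match coefficients ⇒ f(k) = k.
R(k) = B(k−1)·f(k)/C(k) = k/(k + 2); s_k = R·t_k = 3*2**k*k.
Verify: 3*2**k*(k + 2) matches t_k.

s_k = 3 \cdot 2^{k} k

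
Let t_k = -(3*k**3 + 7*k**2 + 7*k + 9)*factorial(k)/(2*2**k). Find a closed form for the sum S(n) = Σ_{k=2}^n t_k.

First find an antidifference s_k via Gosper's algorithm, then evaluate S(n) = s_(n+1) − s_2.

S(n) = (18*2**n - 3*n**3*factorial(n) - 13*n**2*factorial(n) - 15*n*factorial(n) - 5*factorial(n))/(2*2**n)

t_(k+1)/t_k = (3*k**4 + 19*k**3 + 46*k**2 + 56*k + 26)/(2*(3*k**3 + 7*k**2 + 7*k + 9)).
Take A(k)=k/2 + 1/2, B(k)=1, C(k)=k**3 + 7*k**2/3 + 7*k/3 + 3.
Key eq: (k/2 + 1/2)·f(k+1) = (1)·f(k) + (k**3 + 7*k**2/3 + 7*k/3 + 3).
d = 2 from the (1,0,3) case.
Match coefficients ⇒ f(k) = 2*(3*k**2 + 4*k - 2)/3.
So s_k = (B(k−1)f/C)·t_k = (2*(3*k**2 + 4*k - 2)/(3*k**3 + 7*k**2 + 7*k + 9))·t_k = -(3*k**2 + 4*k - 2)*factorial(k)/2**k.
Verify: -(3*k**3 + 7*k**2 + 7*k + 9)*factorial(k)/(2*2**k) matches t_k.
Telescope: S(n) = s_(n+1) − s_(2) = -2**(-n - 1)*(3*n**2 + 10*n + 5)*factorial(n + 1) − (-9) = (18*2**n - 3*n**3*factorial(n) - 13*n**2*factorial(n) - 15*n*factorial(n) - 5*factorial(n))/(2*2**n).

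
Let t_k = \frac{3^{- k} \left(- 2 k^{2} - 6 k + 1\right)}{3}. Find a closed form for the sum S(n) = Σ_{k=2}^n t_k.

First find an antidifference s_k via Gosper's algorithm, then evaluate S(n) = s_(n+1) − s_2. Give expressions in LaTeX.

The ratio is (2*k**2 + 10*k + 7)/(3*(2*k**2 + 6*k - 1)).
Gosper form: A/B · C(k+1)/C(k) with A=1/3, B=1, C=k**2 + 3*k - 1/2.
Solve (1/3)·f(k+1) − (1)·f(k) = k**2 + 3*k - 1/2.
d = 2 from the (0,0,2) case.
Coefficient equations give f(k) = -3*(k**2 + 4*k + 2)/2.
Then R = B(k−1)f/C = -3*(k**2 + 4*k + 2)/(2*k**2 + 6*k - 1), so s_k = R(k)·t_k = (k**2 + 4*k + 2)/3**k.
Check: Δs_k = (-2*k**2 - 6*k + 1)/(3*3**k). ✓
Telescope: S(n) = s_(n+1) − s_(2) = 3**(-n - 1)*(n**2 + 6*n + 7) − (14/9) = 3**(-n - 2)*(-14*3**n + 3*n**2 + 18*n + 21).

S(n) = 3^{- n - 2} \left(- 14 \cdot 3^{n} + 3 n^{2} + 18 n + 21\right)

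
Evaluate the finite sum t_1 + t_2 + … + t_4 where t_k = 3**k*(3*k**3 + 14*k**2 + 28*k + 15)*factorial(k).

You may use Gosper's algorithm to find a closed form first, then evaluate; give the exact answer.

t_(k+1)/t_k = 3*(3*k**4 + 26*k**3 + 88*k**2 + 125*k + 60)/(3*k**3 + 14*k**2 + 28*k + 15).
Gosper form: A/B · C(k+1)/C(k) with A=3*k + 3, B=1, C=k**3 + 14*k**2/3 + 28*k/3 + 5.
Solve (3*k + 3)·f(k+1) − (1)·f(k) = k**3 + 14*k**2/3 + 28*k/3 + 5.
deg f ≤ 2 (via 1,0,3).
Match coefficients ⇒ f(k) = (k**2 + 2*k + 3)/3.
Then R = B(k−1)f/C = (k**2 + 2*k + 3)/(3*k**3 + 14*k**2 + 28*k + 15), so s_k = R(k)·t_k = 3**k*(k**2 + 2*k + 3)*factorial(k).
Verify: 3**k*(3*k**3 + 14*k**2 + 28*k + 15)*factorial(k) matches t_k.
Sum = s_(5) − s_(1); s_(5) = 1108080, s_(1) = 18 ⇒ 1108062.

Σ = 1108062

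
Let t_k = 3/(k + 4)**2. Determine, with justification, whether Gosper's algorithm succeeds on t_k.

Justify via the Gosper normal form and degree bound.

No. Not Gosper-summable.

Compute t_(k+1)/t_k: get (k + 4)**2/(k + 5)**2.
So A=k**2 + 8*k + 16 and B=k**2 + 10*k + 25, with C=1.
f must satisfy (k**2 + 8*k + 16)·f(k+1) − (k**2 + 8*k + 16)·f(k) = 1.
Degrees (2,2,0) ⇒ d ≤ 0.
f = c0 ⇒ A·f(k+1) − B(k−1)·f(k) − C = -1. The system {-1 = 0} is inconsistent; no antidifference.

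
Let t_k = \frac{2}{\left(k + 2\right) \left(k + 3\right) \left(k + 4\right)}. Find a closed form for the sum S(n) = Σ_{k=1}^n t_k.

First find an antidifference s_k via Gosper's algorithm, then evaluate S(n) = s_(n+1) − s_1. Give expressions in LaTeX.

r(k) = (k + 2)/(k + 5) after simplifying.
So A=k + 2 and B=k + 5, with C=1.
Set up (k + 2)·f(k+1) − (k + 4)·f(k) − (1) = 0.
Bound: deg f ≤ 2.
Solve for f: f(k) = k*(k + 5)/12 (degree 2 ≤ 2).
R(k) = B(k−1)·f(k)/C(k) = k*(k + 4)*(k + 5)/12; s_k = R·t_k = k*(k + 5)/(6*(k + 2)*(k + 3)).
Δs = 2/(k**3 + 9*k**2 + 26*k + 24), as required.
s_(n+1) = (n**2 + 7*n + 6)/(6*(n**2 + 7*n + 12)) and s_(1) = 1/12, so S(n) = n*(n + 7)/(12*(n**2 + 7*n + 12)).

S(n) = \frac{n \left(n + 7\right)}{12 \left(n^{2} + 7 n + 12\right)}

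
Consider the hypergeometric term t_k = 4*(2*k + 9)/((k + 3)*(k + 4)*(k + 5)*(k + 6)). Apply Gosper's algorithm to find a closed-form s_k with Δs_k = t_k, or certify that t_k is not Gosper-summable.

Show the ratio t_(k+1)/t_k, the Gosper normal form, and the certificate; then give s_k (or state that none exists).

t_(k+1)/t_k = (k + 3)*(2*k + 11)/((k + 7)*(2*k + 9)).
Factor: A=k + 3; B=k + 7; C=k + 9/2.
Set up (k + 3)·f(k+1) − (k + 6)·f(k) − (k + 9/2) = 0.
Degrees (1,1,1) ⇒ d ≤ 3.
A polynomial solution: f(k) = k*(k + 4)*(k + 8)/30.
R(k) = B(k−1)·f(k)/C(k) = k*(k + 4)*(k + 6)*(k + 8)/(15*(2*k + 9)); s_k = R·t_k = 4*k*(k + 8)/(15*(k**2 + 8*k + 15)).
s_(k+1) − s_k = 4*(2*k + 9)/(k**4 + 18*k**3 + 119*k**2 + 342*k + 360) = t_k.

s_k = 4*k*(k + 8)/(15*(k**2 + 8*k + 15))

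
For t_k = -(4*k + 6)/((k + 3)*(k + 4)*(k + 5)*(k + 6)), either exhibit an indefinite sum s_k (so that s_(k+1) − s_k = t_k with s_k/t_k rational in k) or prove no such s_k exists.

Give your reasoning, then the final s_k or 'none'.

The ratio is (k + 3)*(2*k + 5)/((k + 7)*(2*k + 3)).
Take A(k)=k + 3, B(k)=k + 7, C(k)=k + 3/2.
f must satisfy (k + 3)·f(k+1) − (k + 6)·f(k) = k + 3/2.
d = 3 from the (1,1,1) case.
Match coefficients ⇒ f(k) = k*(k**2 + 12*k + 17)/60.
Then R = B(k−1)f/C = k*(k + 6)*(k**2 + 12*k + 17)/(30*(2*k + 3)), so s_k = R(k)·t_k = -k*(k**2 + 12*k + 17)/(15*(k + 3)*(k + 4)*(k + 5)).
Δs = 2*(-2*k - 3)/(k**4 + 18*k**3 + 119*k**2 + 342*k + 360), as required.

s_k = -k*(k**2 + 12*k + 17)/(15*(k + 3)*(k + 4)*(k + 5))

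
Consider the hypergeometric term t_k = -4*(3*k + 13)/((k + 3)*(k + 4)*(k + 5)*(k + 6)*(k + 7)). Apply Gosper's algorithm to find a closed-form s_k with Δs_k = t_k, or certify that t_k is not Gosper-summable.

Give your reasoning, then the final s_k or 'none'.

Step 1: r(k) = (k + 3)*(3*k + 16)/((k + 8)*(3*k + 13)).
Factor: A=k + 3; B=k + 8; C=k + 13/3.
Set up (k + 3)·f(k+1) − (k + 7)·f(k) − (k + 13/3) = 0.
deg f ≤ 4 (via 1,1,1).
Solve for f: f(k) = k*(k + 4)*(k**2 + 14*k + 63)/270 (degree 4 ≤ 4).
So s_k = (B(k−1)f/C)·t_k = (k*(k + 4)*(k + 7)*(k**2 + 14*k + 63)/(90*(3*k + 13)))·t_k = 2*k*(-k**2 - 14*k - 63)/(45*(k**3 + 14*k**2 + 63*k + 90)).
Δs = 4*(-3*k - 13)/(k**5 + 25*k**4 + 245*k**3 + 1175*k**2 + 2754*k + 2520), as required.

s_k = 2*k*(-k**2 - 14*k - 63)/(45*(k**3 + 14*k**2 + 63*k + 90))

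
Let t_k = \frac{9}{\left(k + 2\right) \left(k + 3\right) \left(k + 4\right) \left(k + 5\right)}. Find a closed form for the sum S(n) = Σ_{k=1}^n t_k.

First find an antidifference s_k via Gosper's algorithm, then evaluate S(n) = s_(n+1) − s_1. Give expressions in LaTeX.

Ratio r(k) = (k + 2)/(k + 6).
Normal form (A,B,C) = (k + 2, k + 6, 1).
f must satisfy (k + 2)·f(k+1) − (k + 5)·f(k) = 1.
Bound: deg f ≤ 3.
Solve for f: f(k) = k*(k**2 + 9*k + 26)/72 (degree 3 ≤ 3).
So s_k = (B(k−1)f/C)·t_k = (k*(k + 5)*(k**2 + 9*k + 26)/72)·t_k = k*(k**2 + 9*k + 26)/(8*(k + 2)*(k + 3)*(k + 4)).
Verify: 9/(k**4 + 14*k**3 + 71*k**2 + 154*k + 120) matches t_k.
Evaluate: s_(n+1) = (n**3 + 12*n**2 + 47*n + 36)/(8*(n**3 + 12*n**2 + 47*n + 60)); subtract s_(1) = 3/40 ⇒ S(n) = n*(n**2 + 12*n + 47)/(20*(n**3 + 12*n**2 + 47*n + 60)).

S(n) = \frac{n \left(n^{2} + 12 n + 47\right)}{20 \left(n^{3} + 12 n^{2} + 47 n + 60\right)}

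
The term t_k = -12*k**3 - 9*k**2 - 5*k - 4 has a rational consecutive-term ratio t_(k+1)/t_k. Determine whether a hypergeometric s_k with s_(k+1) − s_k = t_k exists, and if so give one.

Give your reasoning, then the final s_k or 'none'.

Step 1: r(k) = (12*k**3 + 45*k**2 + 59*k + 30)/(12*k**3 + 9*k**2 + 5*k + 4).
Factor: A=1; B=1; C=k**3 + 3*k**2/4 + 5*k/12 + 1/3.
Key eq: (1)·f(k+1) = (1)·f(k) + (k**3 + 3*k**2/4 + 5*k/12 + 1/3).
Degrees (0,0,3) ⇒ d ≤ 4.
Coefficient equations give f(k) = k*(3*k**3 - 3*k**2 + k + 3)/12.
Then R = B(k−1)f/C = k*(3*k**3 - 3*k**2 + k + 3)/(12*k**3 + 9*k**2 + 5*k + 4), so s_k = R(k)·t_k = k*(-3*k**3 + 3*k**2 - k - 3).
Verify: -12*k**3 - 9*k**2 - 5*k - 4 matches t_k.

s_k = k*(-3*k**3 + 3*k**2 - k - 3)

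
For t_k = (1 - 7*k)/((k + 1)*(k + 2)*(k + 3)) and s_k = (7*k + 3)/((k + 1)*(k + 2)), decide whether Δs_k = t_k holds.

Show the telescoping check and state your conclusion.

s_(k+1) = (7*k + 10)/((k + 2)*(k + 3))
s_(k+1) − s_k = (1 - 7*k)/(k**3 + 6*k**2 + 11*k + 6)
(s_(k+1) − s_k) − t_k = 0

Valid: the claim telescopes to t_k.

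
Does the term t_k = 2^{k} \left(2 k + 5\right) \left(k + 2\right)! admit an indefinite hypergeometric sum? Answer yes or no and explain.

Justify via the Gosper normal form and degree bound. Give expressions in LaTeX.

Yes. s_k = 2^{k} \left(k + 2\right)!.

r(k) = 2*(k + 3)*(2*k + 7)/(2*k + 5) after simplifying.
Normal form (A,B,C) = (2*k + 6, 1, k + 5/2).
f must satisfy (2*k + 6)·f(k+1) − (1)·f(k) = k + 5/2.
d = 0 from the (1,0,1) case.
A polynomial solution: f(k) = 1/2.
Get s_k = R·t_k = 2**k*factorial(k + 2) with R(k) = B(k−1)f(k)/C(k) = 1/(2*k + 5).
s_(k+1) − s_k = 2**k*(2*k + 5)*factorial(k + 2) = t_k.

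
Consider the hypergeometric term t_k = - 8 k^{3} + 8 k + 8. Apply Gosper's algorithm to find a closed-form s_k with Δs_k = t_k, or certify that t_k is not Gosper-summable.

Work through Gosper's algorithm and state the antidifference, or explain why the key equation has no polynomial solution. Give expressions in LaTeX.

s_k = 2 k \left(- k^{3} + 2 k^{2} + k + 2\right)

The ratio is (k - (k + 1)**3 + 2)/(-k**3 + k + 1).
A = 1, B = 1, C = k**3 - k - 1.
Key eq: (1)·f(k+1) = (1)·f(k) + (k**3 - k - 1).
deg f ≤ 4 (via 0,0,3).
Coefficient equations give f(k) = k*(k**3 - 2*k**2 - k - 2)/4.
R(k) = B(k−1)·f(k)/C(k) = k*(k**3 - 2*k**2 - k - 2)/(4*(k**3 - k - 1)); s_k = R·t_k = 2*k*(-k**3 + 2*k**2 + k + 2).
Check: Δs_k = -8*k**3 + 8*k + 8. ✓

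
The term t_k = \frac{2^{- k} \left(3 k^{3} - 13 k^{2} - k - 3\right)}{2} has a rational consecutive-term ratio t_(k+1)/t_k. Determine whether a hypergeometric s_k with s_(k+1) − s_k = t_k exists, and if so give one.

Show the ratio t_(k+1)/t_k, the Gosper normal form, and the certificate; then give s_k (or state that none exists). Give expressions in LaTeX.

s_k = 2^{- k} \left(- 3 k^{3} + 4 k^{2} + 4\right)

Ratio r(k) = (3*k**3 - 4*k**2 - 18*k - 14)/(2*(3*k**3 - 13*k**2 - k - 3)).
Gosper form: A/B · C(k+1)/C(k) with A=1/2, B=1, C=k**3 - 13*k**2/3 - k/3 - 1.
Set up (1/2)·f(k+1) − (1)·f(k) − (k**3 - 13*k**2/3 - k/3 - 1) = 0.
Degrees (0,0,3) ⇒ d ≤ 3.
Match coefficients ⇒ f(k) = -2*(3*k**3 - 4*k**2 - 4)/3.
So s_k = (B(k−1)f/C)·t_k = (-2*(3*k**3 - 4*k**2 - 4)/(3*k**3 - 13*k**2 - k - 3))·t_k = (-3*k**3 + 4*k**2 + 4)/2**k.
s_(k+1) − s_k = (3*k**3 - 13*k**2 - k - 3)/(2*2**k) = t_k.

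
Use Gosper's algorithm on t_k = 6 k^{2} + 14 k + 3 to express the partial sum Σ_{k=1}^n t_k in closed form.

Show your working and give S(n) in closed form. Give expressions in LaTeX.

r(k) = (6*k**2 + 26*k + 23)/(6*k**2 + 14*k + 3) after simplifying.
Gosper form: A/B · C(k+1)/C(k) with A=1, B=1, C=k**2 + 7*k/3 + 1/2.
Set up (1)·f(k+1) − (1)·f(k) − (k**2 + 7*k/3 + 1/2) = 0.
Bound: deg f ≤ 3.
Solving with deg f ≤ 3: f(k) = k*(2*k**2 + 4*k - 3)/6.
So s_k = (B(k−1)f/C)·t_k = (k*(2*k**2 + 4*k - 3)/(6*k**2 + 14*k + 3))·t_k = k*(2*k**2 + 4*k - 3).
Verify: 6*k**2 + 14*k + 3 matches t_k.
Σ_(k=1)^n t_k = s_(n+1) − s_(1) = (2*n**3 + 10*n**2 + 11*n + 3) − (3), i.e. n*(2*n**2 + 10*n + 11).

S(n) = n \left(2 n^{2} + 10 n + 11\right)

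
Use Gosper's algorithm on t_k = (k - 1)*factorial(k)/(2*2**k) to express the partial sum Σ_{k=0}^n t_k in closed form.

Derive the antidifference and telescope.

S(n) = 2**(-n - 1)*(-2**(n + 1) + n*factorial(n) + factorial(n))

Ratio r(k) = k*(k + 1)/(2*(k - 1)).
So A=k/2 + 1/2 and B=1, with C=k - 1.
Set up (k/2 + 1/2)·f(k+1) − (1)·f(k) − (k - 1) = 0.
d = 0 from the (1,0,1) case.
Match coefficients ⇒ f(k) = 2.
R(k) = B(k−1)·f(k)/C(k) = 2/(k - 1); s_k = R·t_k = factorial(k)/2**k.
s_(k+1) − s_k = (k - 1)*factorial(k)/(2*2**k) = t_k.
Evaluate: s_(n+1) = 2**(-n - 1)*factorial(n + 1); subtract s_(0) = 1 ⇒ S(n) = 2**(-n - 1)*(-2**(n + 1) + n*factorial(n) + factorial(n)).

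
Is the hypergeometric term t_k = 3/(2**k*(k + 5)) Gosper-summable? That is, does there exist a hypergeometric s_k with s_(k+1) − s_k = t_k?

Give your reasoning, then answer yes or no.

No — key equation has no polynomial f.

t_(k+1)/t_k = (k + 5)/(2*(k + 6)).
A = k/2 + 5/2, B = k + 6, C = 1.
Key eq: (k/2 + 5/2)·f(k+1) = (k + 5)·f(k) + (1).
d = -1 from the (1,1,0) case.
Negative degree bound (-1): no f exists, t_k not Gosper-summable.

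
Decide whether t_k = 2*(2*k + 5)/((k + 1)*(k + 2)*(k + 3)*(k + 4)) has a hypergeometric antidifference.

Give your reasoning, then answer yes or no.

Yes. s_k = 2*k*(k + 4)/(3*(k**2 + 4*k + 3)).

r(k) = (k + 1)*(2*k + 7)/((k + 5)*(2*k + 5)) after simplifying.
Take A(k)=k + 1, B(k)=k + 5, C(k)=k + 5/2.
Set up (k + 1)·f(k+1) − (k + 4)·f(k) − (k + 5/2) = 0.
Degrees (1,1,1) ⇒ d ≤ 3.
Match coefficients ⇒ f(k) = k*(k + 2)*(k + 4)/6.
R(k) = B(k−1)·f(k)/C(k) = k*(k + 2)*(k + 4)**2/(3*(2*k + 5)); s_k = R·t_k = 2*k*(k + 4)/(3*(k**2 + 4*k + 3)).
Δs = 2*(2*k + 5)/(k**4 + 10*k**3 + 35*k**2 + 50*k + 24), as required.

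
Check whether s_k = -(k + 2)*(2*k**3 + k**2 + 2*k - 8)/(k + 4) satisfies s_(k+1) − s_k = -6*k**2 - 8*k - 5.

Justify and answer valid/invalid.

s_(k+1) = (-2*k**4 - 13*k**3 - 31*k**2 - 27*k + 9)/(k + 5)
s_(k+1) − s_k = (-6*k**4 - 54*k**3 - 135*k**2 - 135*k - 44)/(k**2 + 9*k + 20)
(s_(k+1) − s_k) − t_k = 2*(4*k**3 + 31*k**2 + 35*k + 28)/(k**2 + 9*k + 20)

Invalid: residual 2*(4*k**3 + 31*k**2 + 35*k + 28)/(k**2 + 9*k + 20) ≠ 0.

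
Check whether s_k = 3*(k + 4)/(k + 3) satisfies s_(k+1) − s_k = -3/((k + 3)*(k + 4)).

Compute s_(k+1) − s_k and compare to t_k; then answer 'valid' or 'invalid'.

s_(k+1) = 3*(k + 5)/(k + 4)
s_(k+1) − s_k = -3/(k**2 + 7*k + 12)
(s_(k+1) − s_k) − t_k = 0

Valid — Δs_k = t_k.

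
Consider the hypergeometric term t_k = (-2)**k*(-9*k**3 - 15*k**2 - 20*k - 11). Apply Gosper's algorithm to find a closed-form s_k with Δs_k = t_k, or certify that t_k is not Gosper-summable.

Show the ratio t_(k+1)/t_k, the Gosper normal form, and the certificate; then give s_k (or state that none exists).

s_k = (-2)**k*(3*k**3 - k**2 + 2*k + 1)

Step 1: r(k) = 2*(-9*k**3 - 42*k**2 - 77*k - 55)/(9*k**3 + 15*k**2 + 20*k + 11).
Gosper form: A/B · C(k+1)/C(k) with A=-2, B=1, C=k**3 + 5*k**2/3 + 20*k/9 + 11/9.
f must satisfy (-2)·f(k+1) − (1)·f(k) = k**3 + 5*k**2/3 + 20*k/9 + 11/9.
Bound: deg f ≤ 3.
Solve for f: f(k) = -(3*k**3 - k**2 + 2*k + 1)/9 (degree 3 ≤ 3).
R(k) = B(k−1)·f(k)/C(k) = -(3*k**3 - k**2 + 2*k + 1)/(9*k**3 + 15*k**2 + 20*k + 11); s_k = R·t_k = (-2)**k*(3*k**3 - k**2 + 2*k + 1).
Verify: (-2)**k*(-9*k**3 - 15*k**2 - 20*k - 11) matches t_k.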